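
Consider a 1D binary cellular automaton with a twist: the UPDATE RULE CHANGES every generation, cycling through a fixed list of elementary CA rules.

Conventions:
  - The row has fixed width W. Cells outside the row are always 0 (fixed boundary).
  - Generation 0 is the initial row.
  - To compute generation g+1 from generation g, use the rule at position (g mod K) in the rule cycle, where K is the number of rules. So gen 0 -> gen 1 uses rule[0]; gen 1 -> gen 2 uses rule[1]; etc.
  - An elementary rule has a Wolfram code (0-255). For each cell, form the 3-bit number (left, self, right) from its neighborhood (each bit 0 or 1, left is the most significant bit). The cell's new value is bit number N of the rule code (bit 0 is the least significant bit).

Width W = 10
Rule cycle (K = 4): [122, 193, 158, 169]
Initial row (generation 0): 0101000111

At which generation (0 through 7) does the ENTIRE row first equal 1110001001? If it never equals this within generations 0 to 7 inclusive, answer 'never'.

Gen 0: 0101000111
Gen 1 (rule 122): 1010101101
Gen 2 (rule 193): 0000000100
Gen 3 (rule 158): 0000001110
Gen 4 (rule 169): 1111101100
Gen 5 (rule 122): 1000111110
Gen 6 (rule 193): 0010011110
Gen 7 (rule 158): 0111111101

Answer: never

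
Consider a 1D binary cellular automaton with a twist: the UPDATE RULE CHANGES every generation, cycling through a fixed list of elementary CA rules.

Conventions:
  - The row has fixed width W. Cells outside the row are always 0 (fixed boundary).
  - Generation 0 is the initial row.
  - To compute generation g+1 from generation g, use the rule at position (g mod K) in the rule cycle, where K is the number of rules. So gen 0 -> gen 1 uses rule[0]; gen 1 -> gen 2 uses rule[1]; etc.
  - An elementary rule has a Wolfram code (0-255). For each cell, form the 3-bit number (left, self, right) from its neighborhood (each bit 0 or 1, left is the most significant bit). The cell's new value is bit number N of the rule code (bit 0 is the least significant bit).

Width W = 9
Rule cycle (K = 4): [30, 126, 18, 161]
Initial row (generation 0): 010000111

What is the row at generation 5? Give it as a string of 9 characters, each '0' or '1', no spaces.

Gen 0: 010000111
Gen 1 (rule 30): 111001100
Gen 2 (rule 126): 101111110
Gen 3 (rule 18): 000000001
Gen 4 (rule 161): 111111100
Gen 5 (rule 30): 100000010

Answer: 100000010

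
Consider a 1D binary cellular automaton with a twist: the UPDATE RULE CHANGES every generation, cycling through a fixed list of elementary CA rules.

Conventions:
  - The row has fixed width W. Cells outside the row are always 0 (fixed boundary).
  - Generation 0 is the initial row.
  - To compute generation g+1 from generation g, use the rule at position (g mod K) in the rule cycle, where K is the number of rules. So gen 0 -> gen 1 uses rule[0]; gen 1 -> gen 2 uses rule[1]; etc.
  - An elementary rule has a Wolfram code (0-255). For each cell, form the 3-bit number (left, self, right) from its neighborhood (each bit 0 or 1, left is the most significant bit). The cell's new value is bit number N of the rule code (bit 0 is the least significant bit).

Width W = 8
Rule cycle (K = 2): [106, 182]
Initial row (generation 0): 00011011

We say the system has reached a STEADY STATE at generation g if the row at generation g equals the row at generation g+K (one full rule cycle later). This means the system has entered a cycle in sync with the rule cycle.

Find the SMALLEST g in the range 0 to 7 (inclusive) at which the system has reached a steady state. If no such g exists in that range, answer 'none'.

Answer: none

Derivation:
Gen 0: 00011011
Gen 1 (rule 106): 00111111
Gen 2 (rule 182): 01011110
Gen 3 (rule 106): 10110010
Gen 4 (rule 182): 11001111
Gen 5 (rule 106): 11011001
Gen 6 (rule 182): 00100111
Gen 7 (rule 106): 01001101
Gen 8 (rule 182): 11110011
Gen 9 (rule 106): 10010111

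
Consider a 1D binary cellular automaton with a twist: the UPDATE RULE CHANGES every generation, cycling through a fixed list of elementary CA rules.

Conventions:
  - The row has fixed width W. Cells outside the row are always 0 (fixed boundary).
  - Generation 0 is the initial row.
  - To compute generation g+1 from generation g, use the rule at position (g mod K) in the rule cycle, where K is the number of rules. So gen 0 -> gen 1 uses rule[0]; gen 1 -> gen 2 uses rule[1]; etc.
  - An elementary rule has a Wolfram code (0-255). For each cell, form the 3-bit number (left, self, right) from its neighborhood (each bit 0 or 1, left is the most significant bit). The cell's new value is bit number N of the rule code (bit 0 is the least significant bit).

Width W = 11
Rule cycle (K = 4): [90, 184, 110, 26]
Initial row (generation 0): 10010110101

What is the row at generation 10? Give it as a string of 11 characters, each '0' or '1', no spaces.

Gen 0: 10010110101
Gen 1 (rule 90): 01100110000
Gen 2 (rule 184): 01010101000
Gen 3 (rule 110): 11111111000
Gen 4 (rule 26): 10000000100
Gen 5 (rule 90): 01000001010
Gen 6 (rule 184): 00100000101
Gen 7 (rule 110): 01100001111
Gen 8 (rule 26): 11010011000
Gen 9 (rule 90): 11001111100
Gen 10 (rule 184): 10101111010

Answer: 10101111010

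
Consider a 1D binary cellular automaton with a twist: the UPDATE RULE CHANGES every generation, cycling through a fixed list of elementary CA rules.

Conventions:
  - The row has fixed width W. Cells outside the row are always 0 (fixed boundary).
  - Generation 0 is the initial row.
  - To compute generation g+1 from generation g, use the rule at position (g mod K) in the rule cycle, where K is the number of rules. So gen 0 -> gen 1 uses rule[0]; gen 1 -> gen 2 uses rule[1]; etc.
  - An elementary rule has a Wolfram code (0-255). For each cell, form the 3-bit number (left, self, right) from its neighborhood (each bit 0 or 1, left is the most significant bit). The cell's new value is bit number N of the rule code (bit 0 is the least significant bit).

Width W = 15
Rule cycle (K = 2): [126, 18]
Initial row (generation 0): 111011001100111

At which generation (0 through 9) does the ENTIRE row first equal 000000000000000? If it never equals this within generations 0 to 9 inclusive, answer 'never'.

Answer: 2

Derivation:
Gen 0: 111011001100111
Gen 1 (rule 126): 101111111111101
Gen 2 (rule 18): 000000000000000
Gen 3 (rule 126): 000000000000000
Gen 4 (rule 18): 000000000000000
Gen 5 (rule 126): 000000000000000
Gen 6 (rule 18): 000000000000000
Gen 7 (rule 126): 000000000000000
Gen 8 (rule 18): 000000000000000
Gen 9 (rule 126): 000000000000000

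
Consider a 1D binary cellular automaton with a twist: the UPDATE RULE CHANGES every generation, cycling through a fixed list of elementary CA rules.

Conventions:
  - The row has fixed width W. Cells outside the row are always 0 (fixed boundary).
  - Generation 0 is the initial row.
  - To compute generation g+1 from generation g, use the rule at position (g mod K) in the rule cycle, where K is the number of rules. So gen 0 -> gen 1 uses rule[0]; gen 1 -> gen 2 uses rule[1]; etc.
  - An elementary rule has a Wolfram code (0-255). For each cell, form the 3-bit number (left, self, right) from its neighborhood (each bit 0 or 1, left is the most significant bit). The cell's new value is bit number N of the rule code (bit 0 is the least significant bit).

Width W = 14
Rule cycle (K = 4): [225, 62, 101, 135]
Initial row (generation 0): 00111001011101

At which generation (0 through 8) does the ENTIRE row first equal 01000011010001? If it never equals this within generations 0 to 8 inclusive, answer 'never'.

Gen 0: 00111001011101
Gen 1 (rule 225): 10011000101110
Gen 2 (rule 62): 11110101111001
Gen 3 (rule 101): 00011110001001
Gen 4 (rule 135): 11101100111011
Gen 5 (rule 225): 01110100011101
Gen 6 (rule 62): 11001110110011
Gen 7 (rule 101): 01000011010001
Gen 8 (rule 135): 11011100010111

Answer: 7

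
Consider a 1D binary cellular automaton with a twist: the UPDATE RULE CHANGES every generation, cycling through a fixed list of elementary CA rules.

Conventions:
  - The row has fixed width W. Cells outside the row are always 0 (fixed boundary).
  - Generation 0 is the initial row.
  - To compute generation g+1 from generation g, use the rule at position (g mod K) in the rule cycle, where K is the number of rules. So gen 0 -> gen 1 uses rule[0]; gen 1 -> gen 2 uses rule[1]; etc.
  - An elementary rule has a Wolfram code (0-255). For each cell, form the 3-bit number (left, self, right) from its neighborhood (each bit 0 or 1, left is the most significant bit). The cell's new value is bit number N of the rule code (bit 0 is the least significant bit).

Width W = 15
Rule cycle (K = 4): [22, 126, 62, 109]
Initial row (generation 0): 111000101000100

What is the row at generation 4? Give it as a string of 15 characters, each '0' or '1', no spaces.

Gen 0: 111000101000100
Gen 1 (rule 22): 000101101101110
Gen 2 (rule 126): 001111111111011
Gen 3 (rule 62): 011000000000110
Gen 4 (rule 109): 011011111110110

Answer: 011011111110110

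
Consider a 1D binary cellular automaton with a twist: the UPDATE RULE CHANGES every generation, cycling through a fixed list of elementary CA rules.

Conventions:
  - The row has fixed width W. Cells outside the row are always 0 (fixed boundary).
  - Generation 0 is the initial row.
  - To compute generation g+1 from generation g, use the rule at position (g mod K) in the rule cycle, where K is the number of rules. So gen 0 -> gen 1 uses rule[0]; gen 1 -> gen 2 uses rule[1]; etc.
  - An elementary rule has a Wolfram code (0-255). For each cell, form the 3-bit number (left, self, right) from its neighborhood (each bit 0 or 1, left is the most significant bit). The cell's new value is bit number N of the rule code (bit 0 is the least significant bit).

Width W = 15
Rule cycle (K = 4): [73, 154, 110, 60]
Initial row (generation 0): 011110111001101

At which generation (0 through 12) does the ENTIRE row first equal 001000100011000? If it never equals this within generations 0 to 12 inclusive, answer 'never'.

Gen 0: 011110111001101
Gen 1 (rule 73): 010010101001100
Gen 2 (rule 154): 101100000111010
Gen 3 (rule 110): 111100001101110
Gen 4 (rule 60): 100010001011001
Gen 5 (rule 73): 001000100011000
Gen 6 (rule 154): 010101010110100
Gen 7 (rule 110): 111111111111100
Gen 8 (rule 60): 100000000000010
Gen 9 (rule 73): 001111111111000
Gen 10 (rule 154): 011111111110100
Gen 11 (rule 110): 110000000011100
Gen 12 (rule 60): 101000000010010

Answer: 5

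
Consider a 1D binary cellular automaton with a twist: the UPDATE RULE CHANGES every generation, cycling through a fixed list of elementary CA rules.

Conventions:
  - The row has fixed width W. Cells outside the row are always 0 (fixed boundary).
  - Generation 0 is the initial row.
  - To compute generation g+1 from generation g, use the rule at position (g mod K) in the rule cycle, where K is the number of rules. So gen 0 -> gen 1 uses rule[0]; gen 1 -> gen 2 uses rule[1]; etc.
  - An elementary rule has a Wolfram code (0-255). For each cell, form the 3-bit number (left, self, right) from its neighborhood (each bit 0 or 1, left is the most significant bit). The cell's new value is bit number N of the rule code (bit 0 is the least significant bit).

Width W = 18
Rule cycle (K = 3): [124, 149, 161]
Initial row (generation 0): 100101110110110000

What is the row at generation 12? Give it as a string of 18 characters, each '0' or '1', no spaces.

Answer: 001001000010100011

Derivation:
Gen 0: 100101110110110000
Gen 1 (rule 124): 110111011111111000
Gen 2 (rule 149): 000010001111110111
Gen 3 (rule 161): 111000100111101010
Gen 4 (rule 124): 101100110100111111
Gen 5 (rule 149): 100010000110011110
Gen 6 (rule 161): 001000110000001100
Gen 7 (rule 124): 001100111000001110
Gen 8 (rule 149): 100010010111100101
Gen 9 (rule 161): 001000001011000010
Gen 10 (rule 124): 001100001111100011
Gen 11 (rule 149): 100011100111011000
Gen 12 (rule 161): 001001000010100011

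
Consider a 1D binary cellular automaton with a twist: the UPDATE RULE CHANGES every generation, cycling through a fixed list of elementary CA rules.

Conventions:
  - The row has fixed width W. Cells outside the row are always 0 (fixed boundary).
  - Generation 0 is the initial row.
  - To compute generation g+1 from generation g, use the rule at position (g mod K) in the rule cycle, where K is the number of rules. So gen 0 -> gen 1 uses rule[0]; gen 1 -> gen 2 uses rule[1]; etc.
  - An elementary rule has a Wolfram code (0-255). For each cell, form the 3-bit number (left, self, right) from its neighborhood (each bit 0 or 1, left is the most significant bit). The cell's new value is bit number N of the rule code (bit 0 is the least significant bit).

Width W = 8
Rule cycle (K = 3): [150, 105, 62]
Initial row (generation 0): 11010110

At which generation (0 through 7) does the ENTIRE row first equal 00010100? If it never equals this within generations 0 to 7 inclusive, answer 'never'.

Gen 0: 11010110
Gen 1 (rule 150): 00010001
Gen 2 (rule 105): 11000100
Gen 3 (rule 62): 10101110
Gen 4 (rule 150): 10100101
Gen 5 (rule 105): 01000010
Gen 6 (rule 62): 11100111
Gen 7 (rule 150): 01011010

Answer: never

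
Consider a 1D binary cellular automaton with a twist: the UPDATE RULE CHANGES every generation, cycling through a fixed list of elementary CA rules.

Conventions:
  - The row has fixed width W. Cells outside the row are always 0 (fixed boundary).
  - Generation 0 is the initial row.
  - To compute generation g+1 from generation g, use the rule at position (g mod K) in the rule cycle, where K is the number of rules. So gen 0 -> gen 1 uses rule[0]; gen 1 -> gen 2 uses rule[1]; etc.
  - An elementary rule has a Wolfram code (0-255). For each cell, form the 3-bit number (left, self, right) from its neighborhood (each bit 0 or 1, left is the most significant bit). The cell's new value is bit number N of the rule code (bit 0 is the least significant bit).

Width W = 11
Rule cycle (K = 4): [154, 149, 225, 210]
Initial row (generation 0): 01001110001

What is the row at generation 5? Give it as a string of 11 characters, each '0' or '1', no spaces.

Answer: 00100000100

Derivation:
Gen 0: 01001110001
Gen 1 (rule 154): 10111101010
Gen 2 (rule 149): 10011001011
Gen 3 (rule 225): 00001000101
Gen 4 (rule 210): 00010101000
Gen 5 (rule 154): 00100000100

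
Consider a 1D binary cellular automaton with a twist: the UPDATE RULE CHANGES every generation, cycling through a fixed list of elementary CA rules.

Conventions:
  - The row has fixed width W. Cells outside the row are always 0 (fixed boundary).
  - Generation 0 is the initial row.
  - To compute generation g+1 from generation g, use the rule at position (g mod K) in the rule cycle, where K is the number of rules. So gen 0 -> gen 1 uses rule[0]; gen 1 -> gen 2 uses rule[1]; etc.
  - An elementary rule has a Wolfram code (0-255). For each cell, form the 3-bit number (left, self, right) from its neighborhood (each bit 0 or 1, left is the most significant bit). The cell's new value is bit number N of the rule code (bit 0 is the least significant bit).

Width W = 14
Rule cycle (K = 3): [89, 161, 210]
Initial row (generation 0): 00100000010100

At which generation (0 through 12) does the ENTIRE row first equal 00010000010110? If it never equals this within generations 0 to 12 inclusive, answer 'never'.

Gen 0: 00100000010100
Gen 1 (rule 89): 10011111000011
Gen 2 (rule 161): 00001110011000
Gen 3 (rule 210): 00010111101100
Gen 4 (rule 89): 11000100101111
Gen 5 (rule 161): 00010000010110
Gen 6 (rule 210): 00101000100011
Gen 7 (rule 89): 10000110011011
Gen 8 (rule 161): 00110000000100
Gen 9 (rule 210): 01011000001010
Gen 10 (rule 89): 00011111100001
Gen 11 (rule 161): 11001111001100
Gen 12 (rule 210): 01110111110110

Answer: 5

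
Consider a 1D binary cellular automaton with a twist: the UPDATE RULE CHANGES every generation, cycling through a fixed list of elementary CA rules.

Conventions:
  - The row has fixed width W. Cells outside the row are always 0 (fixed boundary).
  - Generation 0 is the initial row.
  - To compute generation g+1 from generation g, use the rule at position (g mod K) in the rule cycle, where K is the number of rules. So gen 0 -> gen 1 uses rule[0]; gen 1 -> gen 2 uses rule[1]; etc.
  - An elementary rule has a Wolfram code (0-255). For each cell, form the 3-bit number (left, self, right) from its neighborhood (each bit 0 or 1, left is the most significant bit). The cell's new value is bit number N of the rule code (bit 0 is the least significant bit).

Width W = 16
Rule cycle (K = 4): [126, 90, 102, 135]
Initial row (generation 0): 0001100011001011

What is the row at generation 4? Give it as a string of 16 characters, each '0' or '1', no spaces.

Gen 0: 0001100011001011
Gen 1 (rule 126): 0011110111111111
Gen 2 (rule 90): 0110010100000001
Gen 3 (rule 102): 1010111100000011
Gen 4 (rule 135): 1010011001111100

Answer: 1010011001111100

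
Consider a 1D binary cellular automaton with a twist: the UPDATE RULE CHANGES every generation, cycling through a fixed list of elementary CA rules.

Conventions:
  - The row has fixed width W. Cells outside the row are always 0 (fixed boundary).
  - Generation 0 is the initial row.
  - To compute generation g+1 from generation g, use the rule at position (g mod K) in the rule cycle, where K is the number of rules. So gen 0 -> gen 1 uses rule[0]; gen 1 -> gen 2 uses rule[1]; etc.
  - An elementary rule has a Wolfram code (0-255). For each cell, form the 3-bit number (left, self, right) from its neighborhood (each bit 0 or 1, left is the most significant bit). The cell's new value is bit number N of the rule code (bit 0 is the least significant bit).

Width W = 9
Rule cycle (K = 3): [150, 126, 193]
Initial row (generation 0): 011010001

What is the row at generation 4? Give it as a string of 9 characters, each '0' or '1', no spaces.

Gen 0: 011010001
Gen 1 (rule 150): 100011011
Gen 2 (rule 126): 110111111
Gen 3 (rule 193): 010011111
Gen 4 (rule 150): 111101110

Answer: 111101110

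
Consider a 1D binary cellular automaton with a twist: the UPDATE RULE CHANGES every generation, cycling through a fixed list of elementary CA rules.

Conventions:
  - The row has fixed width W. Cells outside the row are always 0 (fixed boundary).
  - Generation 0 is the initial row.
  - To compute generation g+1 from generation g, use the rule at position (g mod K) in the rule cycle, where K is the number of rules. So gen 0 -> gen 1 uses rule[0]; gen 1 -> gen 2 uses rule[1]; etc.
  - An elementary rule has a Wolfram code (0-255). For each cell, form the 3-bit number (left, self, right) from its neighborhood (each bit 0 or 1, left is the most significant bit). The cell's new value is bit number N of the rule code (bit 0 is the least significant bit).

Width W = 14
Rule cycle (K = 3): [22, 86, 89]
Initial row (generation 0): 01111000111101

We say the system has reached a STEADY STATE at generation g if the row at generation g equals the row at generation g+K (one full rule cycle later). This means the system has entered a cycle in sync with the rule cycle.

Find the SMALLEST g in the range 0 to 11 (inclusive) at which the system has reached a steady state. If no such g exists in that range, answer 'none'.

Answer: 4

Derivation:
Gen 0: 01111000111101
Gen 1 (rule 22): 10000101000001
Gen 2 (rule 86): 11001101100011
Gen 3 (rule 89): 11101101111011
Gen 4 (rule 22): 00000000000000
Gen 5 (rule 86): 00000000000000
Gen 6 (rule 89): 11111111111111
Gen 7 (rule 22): 00000000000000
Gen 8 (rule 86): 00000000000000
Gen 9 (rule 89): 11111111111111
Gen 10 (rule 22): 00000000000000
Gen 11 (rule 86): 00000000000000
Gen 12 (rule 89): 11111111111111
Gen 13 (rule 22): 00000000000000
Gen 14 (rule 86): 00000000000000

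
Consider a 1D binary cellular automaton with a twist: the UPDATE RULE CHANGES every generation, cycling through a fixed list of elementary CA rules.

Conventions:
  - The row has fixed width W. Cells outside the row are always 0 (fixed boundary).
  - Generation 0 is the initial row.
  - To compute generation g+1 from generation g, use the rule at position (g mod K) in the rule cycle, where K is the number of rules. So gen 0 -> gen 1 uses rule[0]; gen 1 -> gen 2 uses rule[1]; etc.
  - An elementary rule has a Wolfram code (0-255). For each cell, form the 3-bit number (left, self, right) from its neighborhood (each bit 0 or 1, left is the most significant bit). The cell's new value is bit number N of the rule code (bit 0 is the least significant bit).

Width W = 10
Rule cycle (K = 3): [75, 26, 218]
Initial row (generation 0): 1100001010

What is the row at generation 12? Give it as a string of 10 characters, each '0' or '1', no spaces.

Answer: 1000000010

Derivation:
Gen 0: 1100001010
Gen 1 (rule 75): 1101110000
Gen 2 (rule 26): 1001001000
Gen 3 (rule 218): 0110110100
Gen 4 (rule 75): 1110110001
Gen 5 (rule 26): 1000101010
Gen 6 (rule 218): 0101000001
Gen 7 (rule 75): 1000011110
Gen 8 (rule 26): 0100110001
Gen 9 (rule 218): 1011111010
Gen 10 (rule 75): 0010001000
Gen 11 (rule 26): 0101010100
Gen 12 (rule 218): 1000000010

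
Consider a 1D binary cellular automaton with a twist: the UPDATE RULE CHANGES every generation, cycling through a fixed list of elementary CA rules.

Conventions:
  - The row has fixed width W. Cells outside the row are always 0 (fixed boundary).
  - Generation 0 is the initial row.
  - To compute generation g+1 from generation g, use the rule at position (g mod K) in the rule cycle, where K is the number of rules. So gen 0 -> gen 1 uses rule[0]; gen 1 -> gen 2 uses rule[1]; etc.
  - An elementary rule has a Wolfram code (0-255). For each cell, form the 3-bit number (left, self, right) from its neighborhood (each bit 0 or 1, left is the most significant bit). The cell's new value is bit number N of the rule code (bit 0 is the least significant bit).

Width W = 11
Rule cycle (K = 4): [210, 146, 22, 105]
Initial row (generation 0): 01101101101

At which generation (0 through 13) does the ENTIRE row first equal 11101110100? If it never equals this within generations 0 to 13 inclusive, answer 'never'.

Answer: never

Derivation:
Gen 0: 01101101101
Gen 1 (rule 210): 10100100100
Gen 2 (rule 146): 00011011010
Gen 3 (rule 22): 00100000011
Gen 4 (rule 105): 10001111011
Gen 5 (rule 210): 01010111001
Gen 6 (rule 146): 10000010110
Gen 7 (rule 22): 11000110001
Gen 8 (rule 105): 11010110100
Gen 9 (rule 210): 01000010010
Gen 10 (rule 146): 10100101101
Gen 11 (rule 22): 10111100001
Gen 12 (rule 105): 01100101100
Gen 13 (rule 210): 10111000110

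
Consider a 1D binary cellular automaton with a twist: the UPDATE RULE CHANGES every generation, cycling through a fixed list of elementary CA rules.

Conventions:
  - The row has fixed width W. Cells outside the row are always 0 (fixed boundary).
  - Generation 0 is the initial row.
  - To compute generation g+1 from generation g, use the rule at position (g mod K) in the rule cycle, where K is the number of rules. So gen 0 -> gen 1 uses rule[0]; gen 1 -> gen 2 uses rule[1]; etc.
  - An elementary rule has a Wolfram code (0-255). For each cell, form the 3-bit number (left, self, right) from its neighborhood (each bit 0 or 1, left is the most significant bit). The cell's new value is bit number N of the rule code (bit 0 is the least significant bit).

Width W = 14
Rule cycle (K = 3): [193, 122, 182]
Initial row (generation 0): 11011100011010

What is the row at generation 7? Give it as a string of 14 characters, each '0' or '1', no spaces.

Gen 0: 11011100011010
Gen 1 (rule 193): 01001101001000
Gen 2 (rule 122): 10111110110100
Gen 3 (rule 182): 11011101001110
Gen 4 (rule 193): 01001100000110
Gen 5 (rule 122): 10111110001111
Gen 6 (rule 182): 11011101010110
Gen 7 (rule 193): 01001100000010

Answer: 01001100000010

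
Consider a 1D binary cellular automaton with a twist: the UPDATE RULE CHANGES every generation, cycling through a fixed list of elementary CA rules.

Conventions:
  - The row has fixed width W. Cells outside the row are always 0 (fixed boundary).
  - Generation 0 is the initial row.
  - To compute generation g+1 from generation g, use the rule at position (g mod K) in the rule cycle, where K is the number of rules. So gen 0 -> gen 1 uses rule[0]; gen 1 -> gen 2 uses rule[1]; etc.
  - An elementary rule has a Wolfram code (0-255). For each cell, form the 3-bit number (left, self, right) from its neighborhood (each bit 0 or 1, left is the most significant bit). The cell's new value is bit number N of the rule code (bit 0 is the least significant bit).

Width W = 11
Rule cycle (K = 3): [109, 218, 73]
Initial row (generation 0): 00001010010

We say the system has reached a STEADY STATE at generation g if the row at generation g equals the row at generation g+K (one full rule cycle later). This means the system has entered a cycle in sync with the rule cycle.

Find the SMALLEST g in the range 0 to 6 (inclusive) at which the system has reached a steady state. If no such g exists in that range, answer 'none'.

Answer: none

Derivation:
Gen 0: 00001010010
Gen 1 (rule 109): 11101110010
Gen 2 (rule 218): 11101111101
Gen 3 (rule 73): 10101000100
Gen 4 (rule 109): 11111010101
Gen 5 (rule 218): 11111000000
Gen 6 (rule 73): 10001011111
Gen 7 (rule 109): 10101110001
Gen 8 (rule 218): 00001111010
Gen 9 (rule 73): 11101001000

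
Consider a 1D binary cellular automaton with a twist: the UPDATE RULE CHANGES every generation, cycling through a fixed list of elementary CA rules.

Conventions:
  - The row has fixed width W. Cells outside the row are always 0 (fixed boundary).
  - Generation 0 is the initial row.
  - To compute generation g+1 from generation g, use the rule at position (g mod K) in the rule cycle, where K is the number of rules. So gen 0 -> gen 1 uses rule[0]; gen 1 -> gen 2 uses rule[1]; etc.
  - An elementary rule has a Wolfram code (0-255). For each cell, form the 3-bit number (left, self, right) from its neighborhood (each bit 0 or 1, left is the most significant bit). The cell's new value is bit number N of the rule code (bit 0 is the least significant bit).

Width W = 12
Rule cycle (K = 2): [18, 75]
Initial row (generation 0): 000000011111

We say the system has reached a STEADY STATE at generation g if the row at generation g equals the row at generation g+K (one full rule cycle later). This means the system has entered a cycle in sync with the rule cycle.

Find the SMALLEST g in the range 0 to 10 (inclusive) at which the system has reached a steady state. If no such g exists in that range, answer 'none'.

Answer: 5

Derivation:
Gen 0: 000000011111
Gen 1 (rule 18): 000000100000
Gen 2 (rule 75): 111111001111
Gen 3 (rule 18): 000000110000
Gen 4 (rule 75): 111111110111
Gen 5 (rule 18): 000000000000
Gen 6 (rule 75): 111111111111
Gen 7 (rule 18): 000000000000
Gen 8 (rule 75): 111111111111
Gen 9 (rule 18): 000000000000
Gen 10 (rule 75): 111111111111
Gen 11 (rule 18): 000000000000
Gen 12 (rule 75): 111111111111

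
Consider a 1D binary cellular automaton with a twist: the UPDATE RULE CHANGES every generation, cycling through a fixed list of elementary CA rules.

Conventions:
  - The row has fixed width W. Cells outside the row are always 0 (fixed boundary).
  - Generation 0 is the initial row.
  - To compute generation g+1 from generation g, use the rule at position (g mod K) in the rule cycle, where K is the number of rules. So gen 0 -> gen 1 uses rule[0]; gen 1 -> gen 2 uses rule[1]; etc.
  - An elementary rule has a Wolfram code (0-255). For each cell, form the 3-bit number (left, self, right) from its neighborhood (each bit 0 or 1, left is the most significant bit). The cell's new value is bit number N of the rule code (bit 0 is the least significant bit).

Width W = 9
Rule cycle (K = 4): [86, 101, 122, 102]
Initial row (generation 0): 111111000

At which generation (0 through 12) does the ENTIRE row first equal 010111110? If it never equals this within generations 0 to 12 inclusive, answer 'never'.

Gen 0: 111111000
Gen 1 (rule 86): 000001100
Gen 2 (rule 101): 111100101
Gen 3 (rule 122): 100111010
Gen 4 (rule 102): 101001110
Gen 5 (rule 86): 101110011
Gen 6 (rule 101): 110010001
Gen 7 (rule 122): 111101010
Gen 8 (rule 102): 000111110
Gen 9 (rule 86): 001000011
Gen 10 (rule 101): 101011001
Gen 11 (rule 122): 010111110
Gen 12 (rule 102): 111000010

Answer: 11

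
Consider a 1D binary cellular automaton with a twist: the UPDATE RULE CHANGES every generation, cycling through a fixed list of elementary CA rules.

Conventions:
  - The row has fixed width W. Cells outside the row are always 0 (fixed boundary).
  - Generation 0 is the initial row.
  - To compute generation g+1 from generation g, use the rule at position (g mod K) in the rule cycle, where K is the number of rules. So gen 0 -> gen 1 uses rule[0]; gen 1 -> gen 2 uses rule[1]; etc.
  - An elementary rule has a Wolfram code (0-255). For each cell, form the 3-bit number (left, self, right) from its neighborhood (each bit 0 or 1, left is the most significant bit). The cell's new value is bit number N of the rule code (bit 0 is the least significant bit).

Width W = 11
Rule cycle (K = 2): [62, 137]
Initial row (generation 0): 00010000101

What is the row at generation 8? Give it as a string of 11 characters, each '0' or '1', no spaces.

Answer: 11101001100

Derivation:
Gen 0: 00010000101
Gen 1 (rule 62): 00111001111
Gen 2 (rule 137): 10110001110
Gen 3 (rule 62): 11101011001
Gen 4 (rule 137): 11000010000
Gen 5 (rule 62): 10100111000
Gen 6 (rule 137): 00000110011
Gen 7 (rule 62): 00001101110
Gen 8 (rule 137): 11101001100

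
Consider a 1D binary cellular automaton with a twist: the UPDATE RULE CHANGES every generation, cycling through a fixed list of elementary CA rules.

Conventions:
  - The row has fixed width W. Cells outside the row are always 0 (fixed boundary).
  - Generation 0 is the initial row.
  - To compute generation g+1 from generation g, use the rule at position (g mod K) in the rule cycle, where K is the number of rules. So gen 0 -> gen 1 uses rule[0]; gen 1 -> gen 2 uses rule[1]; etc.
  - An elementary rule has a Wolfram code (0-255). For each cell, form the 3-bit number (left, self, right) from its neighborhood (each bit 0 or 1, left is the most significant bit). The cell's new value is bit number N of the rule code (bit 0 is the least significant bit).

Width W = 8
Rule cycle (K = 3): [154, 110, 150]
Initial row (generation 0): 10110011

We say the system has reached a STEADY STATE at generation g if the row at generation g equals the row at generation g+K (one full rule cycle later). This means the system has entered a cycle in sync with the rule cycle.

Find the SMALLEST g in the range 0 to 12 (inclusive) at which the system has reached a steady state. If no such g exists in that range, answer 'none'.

Gen 0: 10110011
Gen 1 (rule 154): 00101110
Gen 2 (rule 110): 01111010
Gen 3 (rule 150): 10110011
Gen 4 (rule 154): 00101110
Gen 5 (rule 110): 01111010
Gen 6 (rule 150): 10110011
Gen 7 (rule 154): 00101110
Gen 8 (rule 110): 01111010
Gen 9 (rule 150): 10110011
Gen 10 (rule 154): 00101110
Gen 11 (rule 110): 01111010
Gen 12 (rule 150): 10110011
Gen 13 (rule 154): 00101110
Gen 14 (rule 110): 01111010
Gen 15 (rule 150): 10110011

Answer: 0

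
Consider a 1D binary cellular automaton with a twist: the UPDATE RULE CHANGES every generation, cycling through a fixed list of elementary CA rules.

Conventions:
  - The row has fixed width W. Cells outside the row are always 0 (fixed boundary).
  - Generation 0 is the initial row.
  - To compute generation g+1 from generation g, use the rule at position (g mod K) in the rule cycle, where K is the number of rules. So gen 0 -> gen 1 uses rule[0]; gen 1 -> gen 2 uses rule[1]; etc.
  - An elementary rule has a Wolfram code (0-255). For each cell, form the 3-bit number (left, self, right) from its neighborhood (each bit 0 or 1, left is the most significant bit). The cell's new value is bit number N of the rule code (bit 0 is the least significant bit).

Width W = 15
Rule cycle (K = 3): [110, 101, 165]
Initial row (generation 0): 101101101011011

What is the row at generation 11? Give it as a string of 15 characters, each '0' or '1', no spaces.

Answer: 000000001000001

Derivation:
Gen 0: 101101101011011
Gen 1 (rule 110): 111111111111111
Gen 2 (rule 101): 000000000000001
Gen 3 (rule 165): 111111111111101
Gen 4 (rule 110): 100000000000111
Gen 5 (rule 101): 101111111110001
Gen 6 (rule 165): 110111111100101
Gen 7 (rule 110): 111100000101111
Gen 8 (rule 101): 000101110110001
Gen 9 (rule 165): 110110101000101
Gen 10 (rule 110): 111111111001111
Gen 11 (rule 101): 000000001000001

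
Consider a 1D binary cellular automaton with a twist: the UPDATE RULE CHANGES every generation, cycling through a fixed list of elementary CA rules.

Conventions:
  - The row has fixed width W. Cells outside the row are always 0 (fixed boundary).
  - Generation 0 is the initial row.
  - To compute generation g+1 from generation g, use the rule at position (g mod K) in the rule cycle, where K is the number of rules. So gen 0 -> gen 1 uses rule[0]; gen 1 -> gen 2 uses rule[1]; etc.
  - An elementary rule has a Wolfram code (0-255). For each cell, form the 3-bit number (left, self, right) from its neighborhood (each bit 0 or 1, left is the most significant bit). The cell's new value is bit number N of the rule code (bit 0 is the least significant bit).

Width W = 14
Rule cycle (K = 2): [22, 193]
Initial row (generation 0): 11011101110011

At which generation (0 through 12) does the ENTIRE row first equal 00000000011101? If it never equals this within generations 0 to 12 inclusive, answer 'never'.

Answer: 3

Derivation:
Gen 0: 11011101110011
Gen 1 (rule 22): 00000000001100
Gen 2 (rule 193): 11111111100101
Gen 3 (rule 22): 00000000011101
Gen 4 (rule 193): 11111111001100
Gen 5 (rule 22): 00000000110010
Gen 6 (rule 193): 11111110010000
Gen 7 (rule 22): 00000001111000
Gen 8 (rule 193): 11111100111011
Gen 9 (rule 22): 00000011000000
Gen 10 (rule 193): 11111001011111
Gen 11 (rule 22): 00000111000000
Gen 12 (rule 193): 11110011011111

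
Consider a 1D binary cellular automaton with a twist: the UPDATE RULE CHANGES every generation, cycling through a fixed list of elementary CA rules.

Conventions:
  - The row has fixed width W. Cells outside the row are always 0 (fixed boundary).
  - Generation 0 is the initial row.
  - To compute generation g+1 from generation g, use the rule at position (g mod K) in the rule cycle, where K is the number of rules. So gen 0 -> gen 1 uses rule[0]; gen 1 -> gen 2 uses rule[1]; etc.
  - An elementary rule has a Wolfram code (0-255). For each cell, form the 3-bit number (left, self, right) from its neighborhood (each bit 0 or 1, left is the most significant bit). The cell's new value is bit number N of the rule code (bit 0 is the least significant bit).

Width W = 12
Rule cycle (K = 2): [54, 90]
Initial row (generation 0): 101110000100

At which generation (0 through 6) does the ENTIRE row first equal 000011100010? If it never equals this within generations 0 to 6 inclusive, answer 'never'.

Gen 0: 101110000100
Gen 1 (rule 54): 110001001110
Gen 2 (rule 90): 111010111011
Gen 3 (rule 54): 000111000100
Gen 4 (rule 90): 001101101010
Gen 5 (rule 54): 010010011111
Gen 6 (rule 90): 101101110001

Answer: never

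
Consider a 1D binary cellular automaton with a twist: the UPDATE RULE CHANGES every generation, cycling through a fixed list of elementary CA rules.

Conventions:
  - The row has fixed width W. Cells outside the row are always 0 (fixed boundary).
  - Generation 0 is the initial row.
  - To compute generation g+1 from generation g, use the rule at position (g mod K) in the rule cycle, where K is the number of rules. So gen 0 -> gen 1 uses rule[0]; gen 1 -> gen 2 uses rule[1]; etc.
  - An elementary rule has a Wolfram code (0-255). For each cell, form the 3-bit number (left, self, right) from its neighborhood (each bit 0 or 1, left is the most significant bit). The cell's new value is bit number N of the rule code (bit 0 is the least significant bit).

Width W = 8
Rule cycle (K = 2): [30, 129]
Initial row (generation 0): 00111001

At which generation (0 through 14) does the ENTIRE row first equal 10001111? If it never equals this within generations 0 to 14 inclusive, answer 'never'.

Gen 0: 00111001
Gen 1 (rule 30): 01100111
Gen 2 (rule 129): 00000010
Gen 3 (rule 30): 00000111
Gen 4 (rule 129): 11110010
Gen 5 (rule 30): 10001111
Gen 6 (rule 129): 00100110
Gen 7 (rule 30): 01111101
Gen 8 (rule 129): 00111000
Gen 9 (rule 30): 01100100
Gen 10 (rule 129): 00000001
Gen 11 (rule 30): 00000011
Gen 12 (rule 129): 11111000
Gen 13 (rule 30): 10000100
Gen 14 (rule 129): 00110001

Answer: 5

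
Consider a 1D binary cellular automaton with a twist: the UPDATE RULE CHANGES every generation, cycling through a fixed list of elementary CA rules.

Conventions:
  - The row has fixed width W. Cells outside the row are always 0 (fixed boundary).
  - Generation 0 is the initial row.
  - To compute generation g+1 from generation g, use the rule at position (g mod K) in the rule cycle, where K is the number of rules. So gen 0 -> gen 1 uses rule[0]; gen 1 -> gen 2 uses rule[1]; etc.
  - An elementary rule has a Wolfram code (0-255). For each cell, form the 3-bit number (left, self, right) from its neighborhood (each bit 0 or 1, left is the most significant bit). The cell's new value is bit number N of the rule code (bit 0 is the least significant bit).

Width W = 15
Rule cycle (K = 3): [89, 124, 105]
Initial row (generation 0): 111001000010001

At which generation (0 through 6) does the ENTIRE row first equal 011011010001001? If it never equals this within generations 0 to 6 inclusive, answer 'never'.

Gen 0: 111001000010001
Gen 1 (rule 89): 101100111001100
Gen 2 (rule 124): 111110101101110
Gen 3 (rule 105): 100011011111010
Gen 4 (rule 89): 011011010001001
Gen 5 (rule 124): 011111111001101
Gen 6 (rule 105): 010000001001110

Answer: 4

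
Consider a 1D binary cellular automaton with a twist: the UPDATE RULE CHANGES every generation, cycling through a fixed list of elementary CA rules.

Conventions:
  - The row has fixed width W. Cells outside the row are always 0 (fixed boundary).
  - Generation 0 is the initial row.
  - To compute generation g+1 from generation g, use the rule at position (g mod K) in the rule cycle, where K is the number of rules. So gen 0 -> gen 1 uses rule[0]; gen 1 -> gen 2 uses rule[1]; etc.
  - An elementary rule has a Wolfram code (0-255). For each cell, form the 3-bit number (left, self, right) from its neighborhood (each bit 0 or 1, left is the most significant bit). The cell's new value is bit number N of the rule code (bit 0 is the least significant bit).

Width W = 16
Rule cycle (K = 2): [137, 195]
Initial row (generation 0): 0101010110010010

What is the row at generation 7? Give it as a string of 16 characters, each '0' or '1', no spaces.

Answer: 0011000000011000

Derivation:
Gen 0: 0101010110010010
Gen 1 (rule 137): 0000000100000000
Gen 2 (rule 195): 1111111001111111
Gen 3 (rule 137): 1111110001111110
Gen 4 (rule 195): 0111110110111110
Gen 5 (rule 137): 0111100100111100
Gen 6 (rule 195): 1011101001011101
Gen 7 (rule 137): 0011000000011000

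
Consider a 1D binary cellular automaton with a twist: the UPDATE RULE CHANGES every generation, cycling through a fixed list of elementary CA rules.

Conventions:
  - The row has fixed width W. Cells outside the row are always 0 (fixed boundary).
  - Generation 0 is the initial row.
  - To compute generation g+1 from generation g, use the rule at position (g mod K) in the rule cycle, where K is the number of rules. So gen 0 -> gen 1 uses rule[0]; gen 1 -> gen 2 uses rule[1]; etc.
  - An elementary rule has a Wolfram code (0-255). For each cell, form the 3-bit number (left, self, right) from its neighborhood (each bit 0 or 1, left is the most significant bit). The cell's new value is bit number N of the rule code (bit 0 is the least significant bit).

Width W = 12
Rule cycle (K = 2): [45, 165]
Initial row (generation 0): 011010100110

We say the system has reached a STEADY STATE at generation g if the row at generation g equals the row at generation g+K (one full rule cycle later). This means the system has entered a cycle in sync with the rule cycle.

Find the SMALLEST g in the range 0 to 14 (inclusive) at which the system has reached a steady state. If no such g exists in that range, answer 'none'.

Gen 0: 011010100110
Gen 1 (rule 45): 010111100100
Gen 2 (rule 165): 011011000101
Gen 3 (rule 45): 010110010111
Gen 4 (rule 165): 011000011010
Gen 5 (rule 45): 010011010110
Gen 6 (rule 165): 010000111000
Gen 7 (rule 45): 010110100011
Gen 8 (rule 165): 011001101000
Gen 9 (rule 45): 010001011011
Gen 10 (rule 165): 010101100100
Gen 11 (rule 45): 011111000101
Gen 12 (rule 165): 001110010111
Gen 13 (rule 45): 101000011100
Gen 14 (rule 165): 111011001001
Gen 15 (rule 45): 100110001001
Gen 16 (rule 165): 100000101001

Answer: none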